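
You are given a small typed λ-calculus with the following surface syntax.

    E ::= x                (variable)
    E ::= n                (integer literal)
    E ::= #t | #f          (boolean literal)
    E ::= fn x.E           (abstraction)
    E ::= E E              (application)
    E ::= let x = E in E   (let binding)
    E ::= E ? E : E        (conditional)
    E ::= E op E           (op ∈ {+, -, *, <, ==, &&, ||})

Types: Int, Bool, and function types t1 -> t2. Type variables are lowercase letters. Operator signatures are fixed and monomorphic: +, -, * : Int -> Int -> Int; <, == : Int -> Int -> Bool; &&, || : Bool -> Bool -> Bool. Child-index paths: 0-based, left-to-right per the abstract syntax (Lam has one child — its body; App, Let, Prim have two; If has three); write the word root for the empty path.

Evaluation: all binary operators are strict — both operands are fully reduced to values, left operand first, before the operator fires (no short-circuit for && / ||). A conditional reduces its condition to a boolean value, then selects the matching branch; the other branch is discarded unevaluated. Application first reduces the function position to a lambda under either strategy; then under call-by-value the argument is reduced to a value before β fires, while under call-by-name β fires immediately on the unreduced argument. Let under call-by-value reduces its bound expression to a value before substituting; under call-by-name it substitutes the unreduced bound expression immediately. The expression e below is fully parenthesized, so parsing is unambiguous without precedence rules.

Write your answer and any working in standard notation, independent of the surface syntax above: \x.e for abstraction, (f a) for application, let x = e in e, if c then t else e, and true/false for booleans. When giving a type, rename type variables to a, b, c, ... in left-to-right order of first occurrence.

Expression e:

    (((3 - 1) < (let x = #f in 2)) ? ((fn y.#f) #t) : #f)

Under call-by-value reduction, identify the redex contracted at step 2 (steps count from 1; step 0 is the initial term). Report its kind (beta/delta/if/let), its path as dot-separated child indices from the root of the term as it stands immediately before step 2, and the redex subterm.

Trace:
step 0: (if ((3 - 1) < (let x = false in 2)) then ((\y.false) true) else false)
step 1: [delta@0.0] (if (2 < (let x = false in 2)) then ((\y.false) true) else false)
step 2: [let@0.1] (if (2 < 2) then ((\y.false) true) else false)

Answer: let at 0.1 : (let x = false in 2)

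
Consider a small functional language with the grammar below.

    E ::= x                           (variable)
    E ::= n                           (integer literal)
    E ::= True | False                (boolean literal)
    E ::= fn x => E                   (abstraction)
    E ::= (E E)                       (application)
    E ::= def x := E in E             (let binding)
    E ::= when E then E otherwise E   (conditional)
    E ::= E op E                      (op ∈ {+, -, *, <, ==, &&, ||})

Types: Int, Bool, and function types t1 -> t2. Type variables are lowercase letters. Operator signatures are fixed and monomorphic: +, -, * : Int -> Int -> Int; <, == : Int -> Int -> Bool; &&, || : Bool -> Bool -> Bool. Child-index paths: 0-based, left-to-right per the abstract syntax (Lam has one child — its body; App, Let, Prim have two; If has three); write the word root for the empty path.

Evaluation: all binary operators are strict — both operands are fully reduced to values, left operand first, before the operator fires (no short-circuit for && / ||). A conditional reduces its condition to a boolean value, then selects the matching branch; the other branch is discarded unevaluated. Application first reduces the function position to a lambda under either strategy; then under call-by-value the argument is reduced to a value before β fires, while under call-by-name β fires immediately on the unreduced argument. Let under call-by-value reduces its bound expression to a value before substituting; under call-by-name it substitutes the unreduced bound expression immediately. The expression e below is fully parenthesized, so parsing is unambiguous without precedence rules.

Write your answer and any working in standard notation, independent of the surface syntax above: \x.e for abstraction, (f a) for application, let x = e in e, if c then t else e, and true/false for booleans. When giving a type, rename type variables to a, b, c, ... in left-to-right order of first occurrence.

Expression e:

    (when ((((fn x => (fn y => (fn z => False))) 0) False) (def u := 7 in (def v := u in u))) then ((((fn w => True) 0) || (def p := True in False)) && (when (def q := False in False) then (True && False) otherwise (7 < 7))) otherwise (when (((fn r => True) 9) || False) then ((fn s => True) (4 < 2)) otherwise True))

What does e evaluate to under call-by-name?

Trace:
step 0: (if ((((\x.(\y.(\z.false))) 0) false) (let u = 7 in (let v = u in u))) then ((((\w.true) 0) || (let p = true in false)) && (if (let q = false in false) then (true && false) else (7 < 7))) else (if (((\r.true) 9) || false) then ((\s.true) (4 < 2)) else true))
step 1: [beta@0.0.0] (if (((\y.(\z.false)) false) (let u = 7 in (let v = u in u))) then ((((\w.true) 0) || (let p = true in false)) && (if (let q = false in false) then (true && false) else (7 < 7))) else (if (((\r.true) 9) || false) then ((\s.true) (4 < 2)) else true))
step 2: [beta@0.0] (if ((\z.false) (let u = 7 in (let v = u in u))) then ((((\w.true) 0) || (let p = true in false)) && (if (let q = false in false) then (true && false) else (7 < 7))) else (if (((\r.true) 9) || false) then ((\s.true) (4 < 2)) else true))
step 3: [beta@0] (if false then ((((\w.true) 0) || (let p = true in false)) && (if (let q = false in false) then (true && false) else (7 < 7))) else (if (((\r.true) 9) || false) then ((\s.true) (4 < 2)) else true))
step 4: [if@root] (if (((\r.true) 9) || false) then ((\s.true) (4 < 2)) else true)
step 5: [beta@0.0] (if (true || false) then ((\s.true) (4 < 2)) else true)
step 6: [delta@0] (if true then ((\s.true) (4 < 2)) else true)
step 7: [if@root] ((\s.true) (4 < 2))
step 8: [beta@root] true

Answer: true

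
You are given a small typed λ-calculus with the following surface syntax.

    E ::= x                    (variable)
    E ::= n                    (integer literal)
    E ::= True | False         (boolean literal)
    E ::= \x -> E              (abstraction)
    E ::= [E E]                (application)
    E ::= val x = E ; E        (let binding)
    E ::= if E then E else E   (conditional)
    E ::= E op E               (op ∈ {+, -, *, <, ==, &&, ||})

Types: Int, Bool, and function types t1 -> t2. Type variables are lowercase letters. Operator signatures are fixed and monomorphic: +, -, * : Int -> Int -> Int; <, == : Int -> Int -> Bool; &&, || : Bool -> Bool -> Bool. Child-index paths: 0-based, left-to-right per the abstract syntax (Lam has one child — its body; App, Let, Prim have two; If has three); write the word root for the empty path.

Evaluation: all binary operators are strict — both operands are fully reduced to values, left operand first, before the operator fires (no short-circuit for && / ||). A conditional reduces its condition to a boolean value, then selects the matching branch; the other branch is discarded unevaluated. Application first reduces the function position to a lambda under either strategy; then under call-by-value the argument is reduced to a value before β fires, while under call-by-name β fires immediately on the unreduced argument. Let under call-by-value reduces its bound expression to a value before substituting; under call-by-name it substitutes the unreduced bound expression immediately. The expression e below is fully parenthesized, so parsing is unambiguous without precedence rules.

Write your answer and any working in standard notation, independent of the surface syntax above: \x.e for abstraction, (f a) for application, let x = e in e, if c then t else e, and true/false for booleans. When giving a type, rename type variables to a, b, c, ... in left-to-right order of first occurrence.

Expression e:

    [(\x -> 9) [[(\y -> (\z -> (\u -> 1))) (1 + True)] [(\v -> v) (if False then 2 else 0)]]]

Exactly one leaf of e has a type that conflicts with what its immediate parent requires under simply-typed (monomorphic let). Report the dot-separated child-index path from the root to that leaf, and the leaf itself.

Answer: 1.0.1.1 : true

Trace:
\x._ : a -> Int
\u._ : d -> Int
\z._ : c -> d -> Int
\y._ : b -> c -> d -> Int
  unify Int ~ Int
  unify Bool ~ Int
  FAIL: mismatch Bool ~ Int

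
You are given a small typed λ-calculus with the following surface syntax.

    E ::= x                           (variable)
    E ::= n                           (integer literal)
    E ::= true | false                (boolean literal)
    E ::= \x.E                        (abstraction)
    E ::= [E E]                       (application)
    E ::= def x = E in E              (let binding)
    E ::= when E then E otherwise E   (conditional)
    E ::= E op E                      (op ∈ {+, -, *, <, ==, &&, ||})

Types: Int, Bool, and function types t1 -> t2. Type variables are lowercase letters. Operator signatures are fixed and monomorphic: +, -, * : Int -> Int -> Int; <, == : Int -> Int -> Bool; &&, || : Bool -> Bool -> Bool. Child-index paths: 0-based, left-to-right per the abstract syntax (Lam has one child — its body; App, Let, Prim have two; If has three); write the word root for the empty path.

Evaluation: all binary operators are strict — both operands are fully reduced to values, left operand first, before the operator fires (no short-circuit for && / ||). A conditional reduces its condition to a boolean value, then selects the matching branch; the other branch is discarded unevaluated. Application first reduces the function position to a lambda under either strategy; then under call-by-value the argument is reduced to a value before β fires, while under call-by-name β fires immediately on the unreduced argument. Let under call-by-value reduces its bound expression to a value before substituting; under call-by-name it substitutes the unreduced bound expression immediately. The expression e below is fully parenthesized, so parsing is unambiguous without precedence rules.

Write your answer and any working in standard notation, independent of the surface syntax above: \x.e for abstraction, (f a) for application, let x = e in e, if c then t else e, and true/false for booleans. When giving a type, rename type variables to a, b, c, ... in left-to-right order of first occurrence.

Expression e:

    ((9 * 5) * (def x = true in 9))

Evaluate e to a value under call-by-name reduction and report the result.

Working:
step 0: ((9 * 5) * (let x = true in 9))
step 1: [delta@0] (45 * (let x = true in 9))
step 2: [let@1] (45 * 9)
step 3: [delta@root] 405

Answer: 405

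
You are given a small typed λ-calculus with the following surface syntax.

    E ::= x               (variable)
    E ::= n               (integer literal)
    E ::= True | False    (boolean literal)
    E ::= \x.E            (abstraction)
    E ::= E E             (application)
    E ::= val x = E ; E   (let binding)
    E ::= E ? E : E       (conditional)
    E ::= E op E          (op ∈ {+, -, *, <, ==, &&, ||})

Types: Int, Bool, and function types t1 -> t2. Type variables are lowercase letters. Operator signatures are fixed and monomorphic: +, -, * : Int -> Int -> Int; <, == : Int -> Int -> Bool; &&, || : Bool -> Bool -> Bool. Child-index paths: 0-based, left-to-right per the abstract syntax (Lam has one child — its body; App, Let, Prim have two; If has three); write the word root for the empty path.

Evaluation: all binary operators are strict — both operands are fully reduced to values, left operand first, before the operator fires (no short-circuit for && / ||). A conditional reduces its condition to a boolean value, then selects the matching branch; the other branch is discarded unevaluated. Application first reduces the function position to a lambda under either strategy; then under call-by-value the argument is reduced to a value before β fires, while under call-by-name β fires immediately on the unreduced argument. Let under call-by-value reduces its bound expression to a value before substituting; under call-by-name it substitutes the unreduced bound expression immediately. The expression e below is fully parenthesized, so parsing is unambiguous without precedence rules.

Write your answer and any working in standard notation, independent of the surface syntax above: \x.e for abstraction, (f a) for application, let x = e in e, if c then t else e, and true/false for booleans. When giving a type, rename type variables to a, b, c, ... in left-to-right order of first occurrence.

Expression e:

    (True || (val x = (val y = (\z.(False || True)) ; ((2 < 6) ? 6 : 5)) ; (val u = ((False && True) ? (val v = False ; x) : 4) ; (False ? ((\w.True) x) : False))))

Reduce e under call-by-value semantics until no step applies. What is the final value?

Answer: true

Trace:
step 0: (true || (let x = (let y = (\z.(false || true)) in (if (2 < 6) then 6 else 5)) in (let u = (if (false && true) then (let v = false in x) else 4) in (if false then ((\w.true) x) else false))))
step 1: [let@1.0] (true || (let x = (if (2 < 6) then 6 else 5) in (let u = (if (false && true) then (let v = false in x) else 4) in (if false then ((\w.true) x) else false))))
step 2: [delta@1.0.0] (true || (let x = (if true then 6 else 5) in (let u = (if (false && true) then (let v = false in x) else 4) in (if false then ((\w.true) x) else false))))
step 3: [if@1.0] (true || (let x = 6 in (let u = (if (false && true) then (let v = false in x) else 4) in (if false then ((\w.true) x) else false))))
step 4: [let@1] (true || (let u = (if (false && true) then (let v = false in 6) else 4) in (if false then ((\w.true) 6) else false)))
step 5: [delta@1.0.0] (true || (let u = (if false then (let v = false in 6) else 4) in (if false then ((\w.true) 6) else false)))
step 6: [if@1.0] (true || (let u = 4 in (if false then ((\w.true) 6) else false)))
step 7: [let@1] (true || (if false then ((\w.true) 6) else false))
step 8: [if@1] (true || false)
step 9: [delta@root] true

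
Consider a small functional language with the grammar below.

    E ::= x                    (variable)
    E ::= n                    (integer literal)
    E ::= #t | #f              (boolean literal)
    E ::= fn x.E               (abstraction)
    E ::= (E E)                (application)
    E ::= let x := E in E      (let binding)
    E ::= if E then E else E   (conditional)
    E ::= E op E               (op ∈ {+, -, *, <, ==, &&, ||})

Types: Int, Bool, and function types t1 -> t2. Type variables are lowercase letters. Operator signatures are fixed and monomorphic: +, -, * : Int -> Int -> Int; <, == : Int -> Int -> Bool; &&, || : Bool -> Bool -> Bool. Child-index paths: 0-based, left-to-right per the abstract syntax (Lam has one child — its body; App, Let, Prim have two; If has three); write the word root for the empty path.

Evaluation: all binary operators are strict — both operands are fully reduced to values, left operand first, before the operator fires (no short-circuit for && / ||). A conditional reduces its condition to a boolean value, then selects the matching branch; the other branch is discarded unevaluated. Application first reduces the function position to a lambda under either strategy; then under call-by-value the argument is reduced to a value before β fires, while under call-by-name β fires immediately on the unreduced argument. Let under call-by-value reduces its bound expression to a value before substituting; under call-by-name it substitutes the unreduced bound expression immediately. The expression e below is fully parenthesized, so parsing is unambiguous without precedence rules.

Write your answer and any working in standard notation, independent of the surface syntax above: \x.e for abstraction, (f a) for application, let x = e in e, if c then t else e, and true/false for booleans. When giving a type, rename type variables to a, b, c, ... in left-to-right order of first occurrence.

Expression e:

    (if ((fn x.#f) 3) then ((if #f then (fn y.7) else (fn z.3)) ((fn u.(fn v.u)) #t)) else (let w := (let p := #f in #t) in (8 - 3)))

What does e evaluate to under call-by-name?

Working:
step 0: (if ((\x.false) 3) then ((if false then (\y.7) else (\z.3)) ((\u.(\v.u)) true)) else (let w = (let p = false in true) in (8 - 3)))
step 1: [beta@0] (if false then ((if false then (\y.7) else (\z.3)) ((\u.(\v.u)) true)) else (let w = (let p = false in true) in (8 - 3)))
step 2: [if@root] (let w = (let p = false in true) in (8 - 3))
step 3: [let@root] (8 - 3)
step 4: [delta@root] 5

Answer: 5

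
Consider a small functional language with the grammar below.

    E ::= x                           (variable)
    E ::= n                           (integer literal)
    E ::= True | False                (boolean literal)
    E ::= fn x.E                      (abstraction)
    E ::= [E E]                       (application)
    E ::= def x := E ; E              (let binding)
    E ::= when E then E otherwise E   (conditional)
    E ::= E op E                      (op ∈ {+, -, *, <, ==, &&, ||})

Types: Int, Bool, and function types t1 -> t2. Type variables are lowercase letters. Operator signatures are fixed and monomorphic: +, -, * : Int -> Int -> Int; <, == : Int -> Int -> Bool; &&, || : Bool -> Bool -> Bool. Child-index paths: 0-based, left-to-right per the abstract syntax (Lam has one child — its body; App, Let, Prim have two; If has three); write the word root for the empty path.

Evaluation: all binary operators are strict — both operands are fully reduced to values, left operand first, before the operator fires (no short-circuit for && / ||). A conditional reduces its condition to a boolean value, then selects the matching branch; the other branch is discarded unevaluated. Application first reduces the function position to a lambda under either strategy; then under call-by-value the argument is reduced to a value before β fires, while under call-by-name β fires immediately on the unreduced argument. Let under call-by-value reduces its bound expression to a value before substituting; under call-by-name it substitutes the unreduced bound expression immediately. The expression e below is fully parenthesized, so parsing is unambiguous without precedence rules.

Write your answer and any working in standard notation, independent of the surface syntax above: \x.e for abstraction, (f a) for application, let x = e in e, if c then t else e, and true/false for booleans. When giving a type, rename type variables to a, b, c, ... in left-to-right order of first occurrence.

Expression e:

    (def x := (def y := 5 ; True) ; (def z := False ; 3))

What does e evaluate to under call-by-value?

Derivation:
step 0: (let x = (let y = 5 in true) in (let z = false in 3))
step 1: [let@0] (let x = true in (let z = false in 3))
step 2: [let@root] (let z = false in 3)
step 3: [let@root] 3

Answer: 3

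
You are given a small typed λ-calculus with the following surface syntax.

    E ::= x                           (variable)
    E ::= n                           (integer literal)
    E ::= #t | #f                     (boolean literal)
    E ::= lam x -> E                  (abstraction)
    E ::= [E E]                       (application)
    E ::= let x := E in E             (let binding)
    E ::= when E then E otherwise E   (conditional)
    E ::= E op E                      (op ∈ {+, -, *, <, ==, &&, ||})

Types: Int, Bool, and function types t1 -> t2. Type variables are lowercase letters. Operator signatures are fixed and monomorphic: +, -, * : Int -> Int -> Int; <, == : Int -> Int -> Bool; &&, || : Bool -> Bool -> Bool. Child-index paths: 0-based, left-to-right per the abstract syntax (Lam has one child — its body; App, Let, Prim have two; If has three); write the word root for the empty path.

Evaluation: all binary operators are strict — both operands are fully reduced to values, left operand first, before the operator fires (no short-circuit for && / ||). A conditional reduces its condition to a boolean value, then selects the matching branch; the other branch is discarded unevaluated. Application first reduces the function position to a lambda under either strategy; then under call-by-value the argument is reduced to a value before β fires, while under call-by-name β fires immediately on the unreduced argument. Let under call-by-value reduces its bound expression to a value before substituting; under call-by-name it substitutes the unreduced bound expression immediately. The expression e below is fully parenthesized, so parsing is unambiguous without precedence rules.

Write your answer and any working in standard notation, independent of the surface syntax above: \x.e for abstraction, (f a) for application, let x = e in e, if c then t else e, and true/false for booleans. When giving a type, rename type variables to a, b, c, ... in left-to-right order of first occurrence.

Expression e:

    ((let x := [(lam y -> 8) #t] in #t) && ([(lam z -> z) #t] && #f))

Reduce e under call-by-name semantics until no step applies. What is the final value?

Derivation:
step 0: ((let x = ((\y.8) true) in true) && (((\z.z) true) && false))
step 1: [let@0] (true && (((\z.z) true) && false))
step 2: [beta@1.0] (true && (true && false))
step 3: [delta@1] (true && false)
step 4: [delta@root] false

Answer: false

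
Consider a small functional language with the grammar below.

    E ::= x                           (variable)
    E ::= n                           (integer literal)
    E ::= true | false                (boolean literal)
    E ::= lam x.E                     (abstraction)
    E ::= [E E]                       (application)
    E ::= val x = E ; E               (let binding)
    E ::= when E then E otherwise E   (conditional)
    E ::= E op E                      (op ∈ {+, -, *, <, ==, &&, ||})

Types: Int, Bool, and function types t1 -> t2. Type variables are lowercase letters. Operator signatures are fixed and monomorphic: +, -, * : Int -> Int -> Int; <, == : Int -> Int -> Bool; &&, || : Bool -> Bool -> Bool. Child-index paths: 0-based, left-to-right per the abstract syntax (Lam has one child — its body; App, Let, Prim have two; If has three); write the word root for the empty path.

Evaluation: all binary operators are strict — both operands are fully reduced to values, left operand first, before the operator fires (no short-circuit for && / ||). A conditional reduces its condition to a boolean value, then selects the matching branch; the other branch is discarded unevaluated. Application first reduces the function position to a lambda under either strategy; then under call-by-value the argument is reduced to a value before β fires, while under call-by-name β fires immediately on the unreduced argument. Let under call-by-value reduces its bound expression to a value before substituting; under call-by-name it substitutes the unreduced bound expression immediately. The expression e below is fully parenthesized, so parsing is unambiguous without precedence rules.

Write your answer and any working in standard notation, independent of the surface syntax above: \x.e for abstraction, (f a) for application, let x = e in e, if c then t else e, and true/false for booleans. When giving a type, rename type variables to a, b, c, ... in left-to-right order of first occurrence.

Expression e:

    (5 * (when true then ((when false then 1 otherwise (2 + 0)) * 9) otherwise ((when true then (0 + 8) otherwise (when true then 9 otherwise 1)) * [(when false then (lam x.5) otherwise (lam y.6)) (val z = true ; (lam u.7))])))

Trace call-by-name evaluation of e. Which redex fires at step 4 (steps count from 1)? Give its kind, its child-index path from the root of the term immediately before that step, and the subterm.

Trace:
step 0: (5 * (if true then ((if false then 1 else (2 + 0)) * 9) else ((if true then (0 + 8) else (if true then 9 else 1)) * ((if false then (\x.5) else (\y.6)) (let z = true in (\u.7))))))
step 1: [if@1] (5 * ((if false then 1 else (2 + 0)) * 9))
step 2: [if@1.0] (5 * ((2 + 0) * 9))
step 3: [delta@1.0] (5 * (2 * 9))
step 4: [delta@1] (5 * 18)

Answer: delta at 1 : (2 * 9)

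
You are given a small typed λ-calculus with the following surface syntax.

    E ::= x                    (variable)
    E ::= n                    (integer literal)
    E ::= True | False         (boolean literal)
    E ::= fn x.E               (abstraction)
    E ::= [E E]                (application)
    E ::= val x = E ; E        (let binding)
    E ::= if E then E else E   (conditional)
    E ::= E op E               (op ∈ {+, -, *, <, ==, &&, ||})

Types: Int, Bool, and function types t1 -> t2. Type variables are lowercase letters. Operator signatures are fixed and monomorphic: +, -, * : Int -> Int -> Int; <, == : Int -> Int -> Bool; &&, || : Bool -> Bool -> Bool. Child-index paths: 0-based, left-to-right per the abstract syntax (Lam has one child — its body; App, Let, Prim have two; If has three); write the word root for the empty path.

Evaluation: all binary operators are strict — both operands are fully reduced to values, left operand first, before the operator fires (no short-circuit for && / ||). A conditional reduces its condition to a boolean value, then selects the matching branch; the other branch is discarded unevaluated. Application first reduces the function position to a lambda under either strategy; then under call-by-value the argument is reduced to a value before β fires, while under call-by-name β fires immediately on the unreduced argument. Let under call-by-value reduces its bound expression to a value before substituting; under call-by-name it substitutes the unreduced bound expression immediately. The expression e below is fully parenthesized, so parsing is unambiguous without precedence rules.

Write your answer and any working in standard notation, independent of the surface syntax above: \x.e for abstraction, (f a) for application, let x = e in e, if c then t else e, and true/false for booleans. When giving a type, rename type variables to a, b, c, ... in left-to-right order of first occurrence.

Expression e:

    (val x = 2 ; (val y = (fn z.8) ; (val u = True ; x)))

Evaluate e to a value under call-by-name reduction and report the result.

Answer: 2

Trace:
step 0: (let x = 2 in (let y = (\z.8) in (let u = true in x)))
step 1: [let@root] (let y = (\z.8) in (let u = true in 2))
step 2: [let@root] (let u = true in 2)
step 3: [let@root] 2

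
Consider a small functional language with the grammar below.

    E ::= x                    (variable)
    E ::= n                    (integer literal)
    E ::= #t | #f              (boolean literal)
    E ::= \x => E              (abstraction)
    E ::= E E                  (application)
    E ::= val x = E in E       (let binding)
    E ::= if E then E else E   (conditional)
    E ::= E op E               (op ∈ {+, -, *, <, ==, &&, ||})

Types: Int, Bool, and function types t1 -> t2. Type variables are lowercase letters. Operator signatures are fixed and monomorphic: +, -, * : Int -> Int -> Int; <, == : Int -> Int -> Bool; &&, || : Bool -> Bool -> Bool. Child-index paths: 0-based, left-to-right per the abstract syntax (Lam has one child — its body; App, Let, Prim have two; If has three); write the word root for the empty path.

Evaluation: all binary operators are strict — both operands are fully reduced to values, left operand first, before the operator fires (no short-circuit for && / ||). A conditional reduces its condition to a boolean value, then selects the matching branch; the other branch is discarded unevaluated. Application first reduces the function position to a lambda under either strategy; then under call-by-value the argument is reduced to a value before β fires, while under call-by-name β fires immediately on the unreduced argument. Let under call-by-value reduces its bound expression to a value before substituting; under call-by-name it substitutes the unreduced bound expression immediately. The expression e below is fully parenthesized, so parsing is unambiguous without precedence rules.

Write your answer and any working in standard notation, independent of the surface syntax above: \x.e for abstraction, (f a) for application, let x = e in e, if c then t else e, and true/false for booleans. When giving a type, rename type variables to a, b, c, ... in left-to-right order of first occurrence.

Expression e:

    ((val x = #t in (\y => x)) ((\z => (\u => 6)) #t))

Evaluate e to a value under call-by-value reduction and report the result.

Answer: true

Working:
step 0: ((let x = true in (\y.x)) ((\z.(\u.6)) true))
step 1: [let@0] ((\y.true) ((\z.(\u.6)) true))
step 2: [beta@1] ((\y.true) (\u.6))
step 3: [beta@root] true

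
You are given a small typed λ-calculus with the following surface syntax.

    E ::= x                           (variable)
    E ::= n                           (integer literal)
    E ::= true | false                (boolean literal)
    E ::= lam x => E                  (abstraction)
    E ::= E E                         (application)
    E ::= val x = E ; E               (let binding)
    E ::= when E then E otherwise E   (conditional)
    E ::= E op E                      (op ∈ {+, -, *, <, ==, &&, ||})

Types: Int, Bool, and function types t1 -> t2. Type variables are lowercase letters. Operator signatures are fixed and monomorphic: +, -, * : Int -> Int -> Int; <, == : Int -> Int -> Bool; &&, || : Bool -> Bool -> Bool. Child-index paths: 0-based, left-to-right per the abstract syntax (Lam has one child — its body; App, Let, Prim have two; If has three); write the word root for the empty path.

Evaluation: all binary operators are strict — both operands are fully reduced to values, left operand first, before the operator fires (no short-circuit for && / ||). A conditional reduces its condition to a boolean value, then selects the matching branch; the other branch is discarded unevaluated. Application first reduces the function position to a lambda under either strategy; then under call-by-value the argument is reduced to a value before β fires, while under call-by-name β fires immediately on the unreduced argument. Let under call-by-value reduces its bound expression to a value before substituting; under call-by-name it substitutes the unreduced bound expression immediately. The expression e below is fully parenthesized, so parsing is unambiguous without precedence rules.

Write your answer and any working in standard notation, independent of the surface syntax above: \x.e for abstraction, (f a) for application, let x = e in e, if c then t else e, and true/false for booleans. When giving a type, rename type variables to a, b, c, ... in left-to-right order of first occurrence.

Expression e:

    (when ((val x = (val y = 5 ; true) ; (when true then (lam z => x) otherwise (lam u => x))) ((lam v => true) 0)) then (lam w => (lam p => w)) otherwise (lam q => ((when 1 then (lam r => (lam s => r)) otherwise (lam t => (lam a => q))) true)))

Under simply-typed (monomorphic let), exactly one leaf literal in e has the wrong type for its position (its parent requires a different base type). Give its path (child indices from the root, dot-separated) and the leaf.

Derivation:
let y : Int
let x : Bool
  unify Bool ~ Bool
x : Bool
\z._ : a -> Bool
x : Bool
\u._ : b -> Bool
  unify a -> Bool ~ b -> Bool
  unify a ~ b
  unify Bool ~ Bool
\v._ : c -> Bool
  unify c -> Bool ~ Int -> d
  unify c ~ Int
  unify Bool ~ d
_ _ : Bool
  unify b -> Bool ~ Bool -> e
  unify b ~ Bool
  unify Bool ~ e
_ _ : Bool
  unify Bool ~ Bool
w : f
\p._ : g -> f
\w._ : f -> g -> f
  unify Int ~ Bool
  FAIL: mismatch Int ~ Bool

Answer: 2.0.0.0 : 1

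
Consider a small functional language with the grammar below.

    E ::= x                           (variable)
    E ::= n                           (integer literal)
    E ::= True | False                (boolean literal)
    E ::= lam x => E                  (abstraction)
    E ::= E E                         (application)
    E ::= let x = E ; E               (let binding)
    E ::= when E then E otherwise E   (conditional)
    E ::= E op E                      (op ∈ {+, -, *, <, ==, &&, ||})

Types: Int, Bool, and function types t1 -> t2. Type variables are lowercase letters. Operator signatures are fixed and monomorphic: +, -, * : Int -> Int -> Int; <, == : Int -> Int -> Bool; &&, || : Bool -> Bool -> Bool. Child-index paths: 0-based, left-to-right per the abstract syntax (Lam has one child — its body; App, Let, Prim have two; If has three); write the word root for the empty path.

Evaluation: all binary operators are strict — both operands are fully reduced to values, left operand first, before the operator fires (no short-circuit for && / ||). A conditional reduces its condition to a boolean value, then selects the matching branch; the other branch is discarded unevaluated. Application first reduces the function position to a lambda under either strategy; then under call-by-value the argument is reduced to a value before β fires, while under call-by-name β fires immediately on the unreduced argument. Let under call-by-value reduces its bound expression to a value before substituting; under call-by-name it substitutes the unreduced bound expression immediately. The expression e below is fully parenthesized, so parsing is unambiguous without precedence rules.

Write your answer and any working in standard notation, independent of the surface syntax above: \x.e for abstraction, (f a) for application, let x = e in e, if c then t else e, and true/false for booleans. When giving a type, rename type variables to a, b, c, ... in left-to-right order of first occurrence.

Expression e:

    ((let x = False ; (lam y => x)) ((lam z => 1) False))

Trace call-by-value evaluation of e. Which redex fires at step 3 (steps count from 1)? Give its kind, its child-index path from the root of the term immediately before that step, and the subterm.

Working:
step 0: ((let x = false in (\y.x)) ((\z.1) false))
step 1: [let@0] ((\y.false) ((\z.1) false))
step 2: [beta@1] ((\y.false) 1)
step 3: [beta@root] false

Answer: beta at root : ((\y.false) 1)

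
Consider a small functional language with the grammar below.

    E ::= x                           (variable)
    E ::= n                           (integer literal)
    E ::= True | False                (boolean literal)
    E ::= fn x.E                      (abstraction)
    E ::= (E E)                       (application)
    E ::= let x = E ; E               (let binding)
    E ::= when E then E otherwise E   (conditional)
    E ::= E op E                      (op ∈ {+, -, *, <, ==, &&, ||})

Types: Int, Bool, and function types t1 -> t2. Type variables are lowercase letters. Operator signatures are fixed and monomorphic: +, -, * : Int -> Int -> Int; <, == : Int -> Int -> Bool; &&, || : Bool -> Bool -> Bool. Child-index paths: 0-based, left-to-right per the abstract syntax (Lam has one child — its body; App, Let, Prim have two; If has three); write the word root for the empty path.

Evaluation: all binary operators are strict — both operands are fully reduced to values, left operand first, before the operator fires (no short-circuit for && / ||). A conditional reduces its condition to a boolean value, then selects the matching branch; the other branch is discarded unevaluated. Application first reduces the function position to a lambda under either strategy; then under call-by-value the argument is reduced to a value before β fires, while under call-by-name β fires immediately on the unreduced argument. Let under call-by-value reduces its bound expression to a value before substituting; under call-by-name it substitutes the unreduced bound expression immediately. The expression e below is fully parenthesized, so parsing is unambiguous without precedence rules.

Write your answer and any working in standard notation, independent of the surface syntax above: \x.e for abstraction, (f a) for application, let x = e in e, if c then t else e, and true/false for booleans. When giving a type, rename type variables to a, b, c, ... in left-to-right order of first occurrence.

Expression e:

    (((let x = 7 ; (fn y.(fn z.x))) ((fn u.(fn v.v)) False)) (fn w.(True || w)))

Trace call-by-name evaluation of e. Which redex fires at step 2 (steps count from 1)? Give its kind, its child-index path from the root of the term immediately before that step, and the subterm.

Trace:
step 0: (((let x = 7 in (\y.(\z.x))) ((\u.(\v.v)) false)) (\w.(true || w)))
step 1: [let@0.0] (((\y.(\z.7)) ((\u.(\v.v)) false)) (\w.(true || w)))
step 2: [beta@0] ((\z.7) (\w.(true || w)))

Answer: beta at 0 : ((\y.(\z.7)) ((\u.(\v.v)) false))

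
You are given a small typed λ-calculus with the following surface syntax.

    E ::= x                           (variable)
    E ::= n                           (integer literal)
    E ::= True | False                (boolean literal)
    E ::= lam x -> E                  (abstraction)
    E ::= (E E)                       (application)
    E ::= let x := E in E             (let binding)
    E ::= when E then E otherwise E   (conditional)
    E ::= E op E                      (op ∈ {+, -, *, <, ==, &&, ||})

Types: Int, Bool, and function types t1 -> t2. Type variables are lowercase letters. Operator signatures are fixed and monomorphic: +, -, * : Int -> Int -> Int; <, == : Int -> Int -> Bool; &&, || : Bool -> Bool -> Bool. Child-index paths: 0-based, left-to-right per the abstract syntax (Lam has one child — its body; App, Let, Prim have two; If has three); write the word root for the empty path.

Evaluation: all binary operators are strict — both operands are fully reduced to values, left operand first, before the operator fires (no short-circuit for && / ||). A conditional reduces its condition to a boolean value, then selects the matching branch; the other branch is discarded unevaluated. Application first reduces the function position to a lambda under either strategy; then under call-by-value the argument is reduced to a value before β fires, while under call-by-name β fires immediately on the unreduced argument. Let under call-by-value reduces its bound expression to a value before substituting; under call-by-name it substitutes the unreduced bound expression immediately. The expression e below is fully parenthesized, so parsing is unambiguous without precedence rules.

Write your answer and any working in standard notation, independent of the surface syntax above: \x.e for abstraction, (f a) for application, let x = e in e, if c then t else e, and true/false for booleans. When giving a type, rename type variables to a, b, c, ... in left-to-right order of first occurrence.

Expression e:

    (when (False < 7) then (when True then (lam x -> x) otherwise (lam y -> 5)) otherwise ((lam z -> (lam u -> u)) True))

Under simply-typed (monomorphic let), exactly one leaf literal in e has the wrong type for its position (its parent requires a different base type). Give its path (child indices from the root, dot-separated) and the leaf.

Answer: 0.0 : false

Trace:
  unify Bool ~ Int
  FAIL: mismatch Bool ~ Int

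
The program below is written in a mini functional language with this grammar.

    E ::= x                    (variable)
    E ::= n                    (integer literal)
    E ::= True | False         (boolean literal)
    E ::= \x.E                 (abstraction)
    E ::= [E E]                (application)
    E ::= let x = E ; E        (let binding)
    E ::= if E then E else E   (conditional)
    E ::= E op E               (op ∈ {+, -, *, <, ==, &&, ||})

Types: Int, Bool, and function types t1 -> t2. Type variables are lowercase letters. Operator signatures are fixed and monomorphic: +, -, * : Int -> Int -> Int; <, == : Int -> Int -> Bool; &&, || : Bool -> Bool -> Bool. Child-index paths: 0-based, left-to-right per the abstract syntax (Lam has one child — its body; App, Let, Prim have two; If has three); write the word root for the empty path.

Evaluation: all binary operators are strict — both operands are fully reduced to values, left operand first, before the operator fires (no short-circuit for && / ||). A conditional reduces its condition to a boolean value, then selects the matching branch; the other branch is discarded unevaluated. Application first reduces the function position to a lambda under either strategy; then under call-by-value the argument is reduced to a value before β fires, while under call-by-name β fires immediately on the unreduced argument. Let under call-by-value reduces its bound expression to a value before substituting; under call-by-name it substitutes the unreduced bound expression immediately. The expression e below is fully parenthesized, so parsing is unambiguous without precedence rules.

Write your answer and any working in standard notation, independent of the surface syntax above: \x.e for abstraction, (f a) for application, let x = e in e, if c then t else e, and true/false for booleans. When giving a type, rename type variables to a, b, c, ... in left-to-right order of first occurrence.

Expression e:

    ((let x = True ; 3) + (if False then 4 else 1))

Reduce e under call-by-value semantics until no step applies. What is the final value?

Answer: 4

Trace:
step 0: ((let x = true in 3) + (if false then 4 else 1))
step 1: [let@0] (3 + (if false then 4 else 1))
step 2: [if@1] (3 + 1)
step 3: [delta@root] 4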